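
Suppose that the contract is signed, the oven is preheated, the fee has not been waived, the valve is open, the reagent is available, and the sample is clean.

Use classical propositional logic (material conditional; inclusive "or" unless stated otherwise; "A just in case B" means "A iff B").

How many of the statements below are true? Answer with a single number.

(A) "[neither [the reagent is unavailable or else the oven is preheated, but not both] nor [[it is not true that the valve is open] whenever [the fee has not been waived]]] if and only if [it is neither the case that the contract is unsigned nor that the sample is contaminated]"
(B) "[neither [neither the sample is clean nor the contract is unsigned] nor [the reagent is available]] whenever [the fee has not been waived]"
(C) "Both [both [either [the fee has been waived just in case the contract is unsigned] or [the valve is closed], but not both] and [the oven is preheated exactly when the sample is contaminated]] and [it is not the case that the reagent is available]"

0

Let U = "the reagent is available" (T), Q = "the oven is preheated" (T), R = "the fee has been waived" (F), S = "the valve is open" (T), P = "the contract is signed" (T), V = "the sample is contaminated" (F).

(A): In symbols: ((~U xor Q) nor (~R -> ~S)) <-> (~P nor V)

~U = ~T = F
~U xor Q = F xor T = T
~R = ~F = T
~S = ~T = F
~R -> ~S = T -> F = F
(~U xor Q) nor (~R -> ~S) = T nor F = F
~P = ~T = F
~P nor V = F nor F = T
((~U xor Q) nor (~R -> ~S)) <-> (~P nor V) = F <-> T = F
So (A) is false.

(B): In symbols: ~R -> ((~V nor ~P) nor U)

~R = ~F = T
~V = ~F = T
~P = ~T = F
~V nor ~P = T nor F = F
(~V nor ~P) nor U = F nor T = F
~R -> ((~V nor ~P) nor U) = T -> F = F
So (B) is false.

(C): Parsed as (((R <-> ~P) xor ~S) & (Q <-> V)) & ~U

~P = ~T = F
R <-> ~P = F <-> F = T
~S = ~T = F
(R <-> ~P) xor ~S = T xor F = T
Q <-> V = T <-> F = F
((R <-> ~P) xor ~S) & (Q <-> V) = T & F = F
~U = ~T = F
(((R <-> ~P) xor ~S) & (Q <-> V)) & ~U = F & F = F
Hence (C) is false.

True statements: 0 (none).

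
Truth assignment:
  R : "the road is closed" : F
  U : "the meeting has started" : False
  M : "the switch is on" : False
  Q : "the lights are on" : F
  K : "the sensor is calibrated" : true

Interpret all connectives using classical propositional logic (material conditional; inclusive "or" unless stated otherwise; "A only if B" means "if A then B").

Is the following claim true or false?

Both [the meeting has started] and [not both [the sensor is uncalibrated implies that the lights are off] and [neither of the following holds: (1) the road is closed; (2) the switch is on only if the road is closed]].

Formalization: U & ((~K -> ~Q) nand (R nor (M -> R)))

~K = ~T = F
~Q = ~F = T
~K -> ~Q = F -> T = T
M -> R = F -> F = T
R nor (M -> R) = F nor T = F
(~K -> ~Q) nand (R nor (M -> R)) = T nand F = T
U & ((~K -> ~Q) nand (R nor (M -> R))) = F & T = F

False.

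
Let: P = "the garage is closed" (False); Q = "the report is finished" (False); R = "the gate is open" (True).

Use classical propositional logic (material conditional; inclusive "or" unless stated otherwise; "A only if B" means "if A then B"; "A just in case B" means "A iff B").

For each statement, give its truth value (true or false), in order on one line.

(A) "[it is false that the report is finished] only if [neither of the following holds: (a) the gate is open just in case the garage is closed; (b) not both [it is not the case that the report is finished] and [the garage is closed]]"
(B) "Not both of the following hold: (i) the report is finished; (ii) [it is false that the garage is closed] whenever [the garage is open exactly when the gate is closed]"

(A): Formalization: ~Q -> ((R <-> P) nor (~Q nand P))

~Q = ~F = T
R <-> P = T <-> F = F
~Q = ~F = T
~Q nand P = T nand F = T
(R <-> P) nor (~Q nand P) = F nor T = F
~Q -> ((R <-> P) nor (~Q nand P)) = T -> F = F
Thus (A) is false.

(B): Parsed as Q nand ((~P <-> ~R) -> ~P)

~P = ~F = T
~R = ~T = F
~P <-> ~R = T <-> F = F
~P = ~F = T
(~P <-> ~R) -> ~P = F -> T = T
Q nand ((~P <-> ~R) -> ~P) = F nand T = T
Hence (B) is true.

(A) False; (B) True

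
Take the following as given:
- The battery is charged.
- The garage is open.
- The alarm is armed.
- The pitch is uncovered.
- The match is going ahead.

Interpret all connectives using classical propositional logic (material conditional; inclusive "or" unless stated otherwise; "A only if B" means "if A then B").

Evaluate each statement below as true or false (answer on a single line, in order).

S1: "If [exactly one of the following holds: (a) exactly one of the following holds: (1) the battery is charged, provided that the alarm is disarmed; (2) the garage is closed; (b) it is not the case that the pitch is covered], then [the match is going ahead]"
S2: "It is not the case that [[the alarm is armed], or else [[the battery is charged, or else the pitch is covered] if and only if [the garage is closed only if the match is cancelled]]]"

S1 true, S2 false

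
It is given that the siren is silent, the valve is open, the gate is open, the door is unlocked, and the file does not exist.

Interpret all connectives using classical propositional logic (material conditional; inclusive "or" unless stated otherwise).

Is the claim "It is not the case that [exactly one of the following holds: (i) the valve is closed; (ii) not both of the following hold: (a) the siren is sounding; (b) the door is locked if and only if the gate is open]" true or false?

Let D = "the valve is open" (True), P = "the siren is sounding" (False), Q = "the door is locked" (False), S = "the gate is open" (True).
In symbols: not (not D xor (P nand (Q iff S)))

not D = not True = False
Q iff S = False iff True = False
P nand (Q iff S) = False nand False = True
not D xor (P nand (Q iff S)) = False xor True = True
not (not D xor (P nand (Q iff S))) = not True = False

False.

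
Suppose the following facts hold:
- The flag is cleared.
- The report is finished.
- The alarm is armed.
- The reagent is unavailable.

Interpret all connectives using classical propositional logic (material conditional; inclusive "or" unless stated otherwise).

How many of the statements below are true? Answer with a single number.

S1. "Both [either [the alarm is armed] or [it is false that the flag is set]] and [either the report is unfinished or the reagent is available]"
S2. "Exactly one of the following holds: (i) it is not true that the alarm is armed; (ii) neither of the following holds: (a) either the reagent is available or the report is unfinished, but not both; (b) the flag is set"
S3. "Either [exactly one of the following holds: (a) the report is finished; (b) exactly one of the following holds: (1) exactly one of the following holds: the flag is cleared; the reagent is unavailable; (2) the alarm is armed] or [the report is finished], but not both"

Let H = "the alarm is armed" (True), V = "the flag is set" (False), D = "the report is finished" (True), U = "the reagent is available" (False).

S1: In symbols: (H or not V) and (not D or U)

not V = not False = True
H or not V = True or True = True
not D = not True = False
not D or U = False or False = False
(H or not V) and (not D or U) = True and False = False
Thus S1 is false.

S2: Formalization: not H xor ((U xor not D) nor V)

not H = not True = False
not D = not True = False
U xor not D = False xor False = False
(U xor not D) nor V = False nor False = True
not H xor ((U xor not D) nor V) = False xor True = True
So S2 is true.

S3: Parsed as (D xor ((not V xor not U) xor H)) xor D

not V = not False = True
not U = not False = True
not V xor not U = True xor True = False
(not V xor not U) xor H = False xor True = True
D xor ((not V xor not U) xor H) = True xor True = False
(D xor ((not V xor not U) xor H)) xor D = False xor True = True
Hence S3 is true.

2 of the 3 statements are true (S2, S3).

2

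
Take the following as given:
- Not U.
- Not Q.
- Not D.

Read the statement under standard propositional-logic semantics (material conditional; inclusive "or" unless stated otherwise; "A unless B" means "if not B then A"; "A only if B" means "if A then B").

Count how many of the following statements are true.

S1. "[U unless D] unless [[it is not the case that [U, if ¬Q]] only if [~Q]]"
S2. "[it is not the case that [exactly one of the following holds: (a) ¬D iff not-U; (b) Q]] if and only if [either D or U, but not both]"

S1: Formalization: (U or D) or (not (not Q -> U) -> not Q)

U or D = False or False = False
not Q = not False = True
not Q -> U = True -> False = False
not (not Q -> U) = not False = True
not Q = not False = True
not (not Q -> U) -> not Q = True -> True = True
(U or D) or (not (not Q -> U) -> not Q) = False or True = True
Hence S1 is true.

S2: Parsed as not ((not D iff not U) xor Q) iff (D xor U)

not D = not False = True
not U = not False = True
not D iff not U = True iff True = True
(not D iff not U) xor Q = True xor False = True
not ((not D iff not U) xor Q) = not True = False
D xor U = False xor False = False
not ((not D iff not U) xor Q) iff (D xor U) = False iff False = True
So S2 is true.

2 of the 2 statements are true (S1, S2).

2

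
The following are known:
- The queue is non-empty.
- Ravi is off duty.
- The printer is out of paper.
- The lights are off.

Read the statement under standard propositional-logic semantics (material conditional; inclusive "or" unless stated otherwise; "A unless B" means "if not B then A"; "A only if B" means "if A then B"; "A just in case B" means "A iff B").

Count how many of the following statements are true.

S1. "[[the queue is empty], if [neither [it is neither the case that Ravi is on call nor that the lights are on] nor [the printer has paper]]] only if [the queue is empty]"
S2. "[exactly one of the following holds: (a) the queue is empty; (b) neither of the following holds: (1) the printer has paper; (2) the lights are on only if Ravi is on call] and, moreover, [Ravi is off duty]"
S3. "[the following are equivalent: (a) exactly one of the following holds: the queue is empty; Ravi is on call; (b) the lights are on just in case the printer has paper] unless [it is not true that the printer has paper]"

Let Q = "Ravi is on call" (False), S = "the lights are on" (False), R = "the printer has paper" (False), P = "the queue is empty" (False).

S1: In symbols: (((Q nor S) nor R) -> P) -> P

Q nor S = False nor False = True
(Q nor S) nor R = True nor False = False
((Q nor S) nor R) -> P = False -> False = True
(((Q nor S) nor R) -> P) -> P = True -> False = False
Thus S1 is false.

S2: In symbols: (P xor (R nor (S -> Q))) and not Q

S -> Q = False -> False = True
R nor (S -> Q) = False nor True = False
P xor (R nor (S -> Q)) = False xor False = False
not Q = not False = True
(P xor (R nor (S -> Q))) and not Q = False and True = False
So S2 is false.

S3: This is ((P xor Q) iff (S iff R)) or not R.

P xor Q = False xor False = False
S iff R = False iff False = True
(P xor Q) iff (S iff R) = False iff True = False
not R = not False = True
((P xor Q) iff (S iff R)) or not R = False or True = True
So S3 is true.

1 of the 3 statements is true (S3).

1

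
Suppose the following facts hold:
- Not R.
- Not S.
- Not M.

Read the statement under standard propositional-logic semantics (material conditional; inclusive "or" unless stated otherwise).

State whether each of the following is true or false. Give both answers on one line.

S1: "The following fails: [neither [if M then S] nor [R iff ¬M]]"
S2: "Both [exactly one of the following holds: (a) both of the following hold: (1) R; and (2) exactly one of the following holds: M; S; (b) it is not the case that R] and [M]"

S1 true / S2 false

S1: In symbols: ~((M -> S) nor (R <-> ~M))

M -> S = F -> F = T
~M = ~F = T
R <-> ~M = F <-> T = F
(M -> S) nor (R <-> ~M) = T nor F = F
~((M -> S) nor (R <-> ~M)) = ~F = T
Thus S1 is true.

S2: In symbols: ((R & (M xor S)) xor ~R) & M

M xor S = F xor F = F
R & (M xor S) = F & F = F
~R = ~F = T
(R & (M xor S)) xor ~R = F xor T = T
((R & (M xor S)) xor ~R) & M = T & F = F
Thus S2 is false.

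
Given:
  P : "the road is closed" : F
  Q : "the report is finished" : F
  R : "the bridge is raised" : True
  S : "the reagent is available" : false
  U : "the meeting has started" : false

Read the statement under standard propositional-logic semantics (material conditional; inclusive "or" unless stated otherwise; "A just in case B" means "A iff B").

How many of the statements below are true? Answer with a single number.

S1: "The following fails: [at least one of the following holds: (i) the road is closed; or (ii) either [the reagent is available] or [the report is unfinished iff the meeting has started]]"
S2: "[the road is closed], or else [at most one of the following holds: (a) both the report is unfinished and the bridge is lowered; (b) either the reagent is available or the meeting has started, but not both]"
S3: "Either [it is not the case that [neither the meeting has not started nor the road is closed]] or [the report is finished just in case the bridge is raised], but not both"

3

S1: In symbols: ¬(P ∨ (S ∨ (¬Q ↔ U)))

¬Q = ¬F = T
¬Q ↔ U = T ↔ F = F
S ∨ (¬Q ↔ U) = F ∨ F = F
P ∨ (S ∨ (¬Q ↔ U)) = F ∨ F = F
¬(P ∨ (S ∨ (¬Q ↔ U))) = ¬F = T
Thus S1 is true.

S2: Parsed as P ∨ ((¬Q ∧ ¬R) ↑ (S ⊕ U))

¬Q = ¬F = T
¬R = ¬T = F
¬Q ∧ ¬R = T ∧ F = F
S ⊕ U = F ⊕ F = F
(¬Q ∧ ¬R) ↑ (S ⊕ U) = F ↑ F = T
P ∨ ((¬Q ∧ ¬R) ↑ (S ⊕ U)) = F ∨ T = T
So S2 is true.

S3: In symbols: ¬(¬U ↓ P) ⊕ (Q ↔ R)

¬U = ¬F = T
¬U ↓ P = T ↓ F = F
¬(¬U ↓ P) = ¬F = T
Q ↔ R = F ↔ T = F
¬(¬U ↓ P) ⊕ (Q ↔ R) = T ⊕ F = T
Thus S3 is true.

Count: 3.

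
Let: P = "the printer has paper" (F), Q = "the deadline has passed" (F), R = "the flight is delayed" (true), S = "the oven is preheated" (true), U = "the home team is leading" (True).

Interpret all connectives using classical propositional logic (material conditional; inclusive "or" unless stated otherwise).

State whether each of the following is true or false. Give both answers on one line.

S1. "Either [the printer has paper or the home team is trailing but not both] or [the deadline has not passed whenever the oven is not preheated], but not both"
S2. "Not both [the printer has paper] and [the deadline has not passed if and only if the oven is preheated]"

S1 T, S2 T

S1: In symbols: (P ⊕ ¬U) ⊕ (¬S → ¬Q)

¬U = ¬T = F
P ⊕ ¬U = F ⊕ F = F
¬S = ¬T = F
¬Q = ¬F = T
¬S → ¬Q = F → T = T
(P ⊕ ¬U) ⊕ (¬S → ¬Q) = F ⊕ T = T
So S1 is true.

S2: This is P ↑ (¬Q ↔ S).

¬Q = ¬F = T
¬Q ↔ S = T ↔ T = T
P ↑ (¬Q ↔ S) = F ↑ T = T
So S2 is true.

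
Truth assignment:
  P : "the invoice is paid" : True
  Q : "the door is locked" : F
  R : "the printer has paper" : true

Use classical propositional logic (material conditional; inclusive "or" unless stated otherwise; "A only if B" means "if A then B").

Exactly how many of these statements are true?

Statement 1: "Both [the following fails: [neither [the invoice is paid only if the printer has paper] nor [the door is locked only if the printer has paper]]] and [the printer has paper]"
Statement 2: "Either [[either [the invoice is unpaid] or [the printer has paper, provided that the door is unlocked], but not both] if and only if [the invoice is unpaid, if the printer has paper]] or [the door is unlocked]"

2

Statement 1: Formalization: ¬((P → R) ↓ (Q → R)) ∧ R

P → R = T → T = T
Q → R = F → T = T
(P → R) ↓ (Q → R) = T ↓ T = F
¬((P → R) ↓ (Q → R)) = ¬F = T
¬((P → R) ↓ (Q → R)) ∧ R = T ∧ T = T
Hence Statement 1 is true.

Statement 2: Formalization: ((¬P ⊕ (¬Q → R)) ↔ (R → ¬P)) ∨ ¬Q

¬P = ¬T = F
¬Q = ¬F = T
¬Q → R = T → T = T
¬P ⊕ (¬Q → R) = F ⊕ T = T
¬P = ¬T = F
R → ¬P = T → F = F
(¬P ⊕ (¬Q → R)) ↔ (R → ¬P) = T ↔ F = F
¬Q = ¬F = T
((¬P ⊕ (¬Q → R)) ↔ (R → ¬P)) ∨ ¬Q = F ∨ T = T
So Statement 2 is true.

Count: 2.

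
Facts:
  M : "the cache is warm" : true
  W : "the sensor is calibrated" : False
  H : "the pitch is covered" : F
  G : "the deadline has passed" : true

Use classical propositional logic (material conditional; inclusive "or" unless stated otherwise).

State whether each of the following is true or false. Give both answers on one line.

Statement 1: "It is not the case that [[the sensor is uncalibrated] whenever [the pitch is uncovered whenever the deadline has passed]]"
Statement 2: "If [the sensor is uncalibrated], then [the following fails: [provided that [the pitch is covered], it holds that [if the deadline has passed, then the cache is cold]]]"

Statement 1 F, Statement 2 F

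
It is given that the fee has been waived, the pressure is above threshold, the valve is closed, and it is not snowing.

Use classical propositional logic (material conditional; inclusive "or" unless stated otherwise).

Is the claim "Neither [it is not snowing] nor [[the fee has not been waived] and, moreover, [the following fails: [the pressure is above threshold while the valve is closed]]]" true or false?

False

Let S = "it is snowing" (F), P = "the fee has been waived" (T), Q = "the pressure is above threshold" (T), R = "the valve is open" (F).
Parsed as ¬S ↓ (¬P ∧ ¬(Q ∧ ¬R))

¬S = ¬F = T
¬P = ¬T = F
¬R = ¬F = T
Q ∧ ¬R = T ∧ T = T
¬(Q ∧ ¬R) = ¬T = F
¬P ∧ ¬(Q ∧ ¬R) = F ∧ F = F
¬S ↓ (¬P ∧ ¬(Q ∧ ¬R)) = T ↓ F = F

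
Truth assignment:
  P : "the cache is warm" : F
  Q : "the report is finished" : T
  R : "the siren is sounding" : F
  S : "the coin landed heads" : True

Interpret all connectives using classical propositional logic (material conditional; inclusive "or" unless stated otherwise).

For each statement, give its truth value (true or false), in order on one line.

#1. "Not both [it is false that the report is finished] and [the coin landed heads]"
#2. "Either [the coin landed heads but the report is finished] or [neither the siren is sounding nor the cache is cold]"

#1: This is not Q nand S.

not Q = not True = False
not Q nand S = False nand True = True
Thus #1 is true.

#2: In symbols: (S and Q) or (R nor not P)

S and Q = True and True = True
not P = not False = True
R nor not P = False nor True = False
(S and Q) or (R nor not P) = True or False = True
So #2 is true.

#1 true / #2 true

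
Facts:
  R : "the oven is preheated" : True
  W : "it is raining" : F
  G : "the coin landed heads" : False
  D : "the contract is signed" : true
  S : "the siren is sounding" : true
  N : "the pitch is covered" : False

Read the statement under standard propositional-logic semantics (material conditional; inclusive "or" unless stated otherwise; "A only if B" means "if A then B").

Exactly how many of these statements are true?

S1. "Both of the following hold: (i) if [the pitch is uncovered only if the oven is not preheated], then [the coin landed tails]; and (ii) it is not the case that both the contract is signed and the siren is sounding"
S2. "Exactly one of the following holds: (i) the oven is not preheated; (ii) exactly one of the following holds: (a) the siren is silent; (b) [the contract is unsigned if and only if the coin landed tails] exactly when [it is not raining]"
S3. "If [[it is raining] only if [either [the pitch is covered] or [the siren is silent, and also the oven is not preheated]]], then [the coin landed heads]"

S1: Formalization: ((~N -> ~R) -> ~G) & (D nand S)

~N = ~F = T
~R = ~T = F
~N -> ~R = T -> F = F
~G = ~F = T
(~N -> ~R) -> ~G = F -> T = T
D nand S = T nand T = F
((~N -> ~R) -> ~G) & (D nand S) = T & F = F
Thus S1 is false.

S2: This is ~R xor (~S xor ((~D <-> ~G) <-> ~W)).

~R = ~T = F
~S = ~T = F
~D = ~T = F
~G = ~F = T
~D <-> ~G = F <-> T = F
~W = ~F = T
(~D <-> ~G) <-> ~W = F <-> T = F
~S xor ((~D <-> ~G) <-> ~W) = F xor F = F
~R xor (~S xor ((~D <-> ~G) <-> ~W)) = F xor F = F
Thus S2 is false.

S3: In symbols: (W -> (N | (~S & ~R))) -> G

~S = ~T = F
~R = ~T = F
~S & ~R = F & F = F
N | (~S & ~R) = F | F = F
W -> (N | (~S & ~R)) = F -> F = T
(W -> (N | (~S & ~R))) -> G = T -> F = F
Hence S3 is false.

True statements: 0 (none).

0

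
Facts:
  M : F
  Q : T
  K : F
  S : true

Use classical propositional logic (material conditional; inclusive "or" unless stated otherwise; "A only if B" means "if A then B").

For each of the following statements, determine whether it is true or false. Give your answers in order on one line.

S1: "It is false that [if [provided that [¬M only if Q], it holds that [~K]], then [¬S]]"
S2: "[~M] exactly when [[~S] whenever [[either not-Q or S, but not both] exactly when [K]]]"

S1 T / S2 T

S1: Parsed as ~(((~M -> Q) -> ~K) -> ~S)

~M = ~F = T
~M -> Q = T -> T = T
~K = ~F = T
(~M -> Q) -> ~K = T -> T = T
~S = ~T = F
((~M -> Q) -> ~K) -> ~S = T -> F = F
~(((~M -> Q) -> ~K) -> ~S) = ~F = T
Hence S1 is true.

S2: Parsed as ~M <-> (((~Q xor S) <-> K) -> ~S)

~M = ~F = T
~Q = ~T = F
~Q xor S = F xor T = T
(~Q xor S) <-> K = T <-> F = F
~S = ~T = F
((~Q xor S) <-> K) -> ~S = F -> F = T
~M <-> (((~Q xor S) <-> K) -> ~S) = T <-> T = T
Hence S2 is true.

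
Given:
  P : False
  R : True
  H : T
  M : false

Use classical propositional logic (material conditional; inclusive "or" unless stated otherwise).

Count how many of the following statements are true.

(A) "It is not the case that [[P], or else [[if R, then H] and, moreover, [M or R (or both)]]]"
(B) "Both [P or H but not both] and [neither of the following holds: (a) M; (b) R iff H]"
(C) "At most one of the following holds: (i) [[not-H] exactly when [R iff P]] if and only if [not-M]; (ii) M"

(A): In symbols: ¬(P ∨ ((R → H) ∧ (M ∨ R)))

R → H = T → T = T
M ∨ R = F ∨ T = T
(R → H) ∧ (M ∨ R) = T ∧ T = T
P ∨ ((R → H) ∧ (M ∨ R)) = F ∨ T = T
¬(P ∨ ((R → H) ∧ (M ∨ R))) = ¬T = F
So (A) is false.

(B): Formalization: (P ⊕ H) ∧ (M ↓ (R ↔ H))

P ⊕ H = F ⊕ T = T
R ↔ H = T ↔ T = T
M ↓ (R ↔ H) = F ↓ T = F
(P ⊕ H) ∧ (M ↓ (R ↔ H)) = T ∧ F = F
So (B) is false.

(C): In symbols: ((¬H ↔ (R ↔ P)) ↔ ¬M) ↑ M

¬H = ¬T = F
R ↔ P = T ↔ F = F
¬H ↔ (R ↔ P) = F ↔ F = T
¬M = ¬F = T
(¬H ↔ (R ↔ P)) ↔ ¬M = T ↔ T = T
((¬H ↔ (R ↔ P)) ↔ ¬M) ↑ M = T ↑ F = T
So (C) is true.

1 of the 3 statements is true.

1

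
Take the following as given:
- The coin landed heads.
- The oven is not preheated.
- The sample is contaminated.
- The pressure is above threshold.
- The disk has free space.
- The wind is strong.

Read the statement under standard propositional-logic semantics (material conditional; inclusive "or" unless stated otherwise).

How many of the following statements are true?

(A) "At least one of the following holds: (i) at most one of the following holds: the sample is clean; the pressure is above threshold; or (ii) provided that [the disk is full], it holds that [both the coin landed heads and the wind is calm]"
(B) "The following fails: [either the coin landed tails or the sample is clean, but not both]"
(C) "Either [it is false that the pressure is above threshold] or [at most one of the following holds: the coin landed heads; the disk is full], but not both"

3

Let R = "the sample is contaminated" (T), S = "the pressure is above threshold" (T), U = "the disk is full" (F), P = "the coin landed heads" (T), V = "the wind is strong" (T).

(A): Parsed as (~R nand S) | (U -> (P & ~V))

~R = ~T = F
~R nand S = F nand T = T
~V = ~T = F
P & ~V = T & F = F
U -> (P & ~V) = F -> F = T
(~R nand S) | (U -> (P & ~V)) = T | T = T
So (A) is true.

(B): In symbols: ~(~P xor ~R)

~P = ~T = F
~R = ~T = F
~P xor ~R = F xor F = F
~(~P xor ~R) = ~F = T
Thus (B) is true.

(C): In symbols: ~S xor (P nand U)

~S = ~T = F
P nand U = T nand F = T
~S xor (P nand U) = F xor T = T
So (C) is true.

3 of the 3 statements are true.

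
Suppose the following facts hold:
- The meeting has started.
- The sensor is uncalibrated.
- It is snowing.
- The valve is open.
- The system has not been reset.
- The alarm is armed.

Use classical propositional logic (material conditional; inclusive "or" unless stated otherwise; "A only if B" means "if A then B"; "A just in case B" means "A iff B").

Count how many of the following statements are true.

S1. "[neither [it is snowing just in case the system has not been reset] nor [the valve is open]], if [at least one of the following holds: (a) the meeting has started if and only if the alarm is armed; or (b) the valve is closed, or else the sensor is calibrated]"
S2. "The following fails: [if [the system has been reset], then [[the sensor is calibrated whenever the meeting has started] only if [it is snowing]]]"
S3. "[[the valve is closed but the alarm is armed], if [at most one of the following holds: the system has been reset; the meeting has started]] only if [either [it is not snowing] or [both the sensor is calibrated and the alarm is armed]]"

Let Q = "the meeting has started" (T), M = "the alarm is armed" (T), L = "the valve is open" (T), S = "the sensor is calibrated" (F), R = "it is snowing" (T), P = "the system has been reset" (F).

S1: In symbols: ((Q <-> M) | (~L | S)) -> ((R <-> ~P) nor L)

Q <-> M = T <-> T = T
~L = ~T = F
~L | S = F | F = F
(Q <-> M) | (~L | S) = T | F = T
~P = ~F = T
R <-> ~P = T <-> T = T
(R <-> ~P) nor L = T nor T = F
((Q <-> M) | (~L | S)) -> ((R <-> ~P) nor L) = T -> F = F
Hence S1 is false.

S2: In symbols: ~(P -> ((Q -> S) -> R))

Q -> S = T -> F = F
(Q -> S) -> R = F -> T = T
P -> ((Q -> S) -> R) = F -> T = T
~(P -> ((Q -> S) -> R)) = ~T = F
Thus S2 is false.

S3: Formalization: ((P nand Q) -> (~L & M)) -> (~R | (S & M))

P nand Q = F nand T = T
~L = ~T = F
~L & M = F & T = F
(P nand Q) -> (~L & M) = T -> F = F
~R = ~T = F
S & M = F & T = F
~R | (S & M) = F | F = F
((P nand Q) -> (~L & M)) -> (~R | (S & M)) = F -> F = T
So S3 is true.

Count: 1.

1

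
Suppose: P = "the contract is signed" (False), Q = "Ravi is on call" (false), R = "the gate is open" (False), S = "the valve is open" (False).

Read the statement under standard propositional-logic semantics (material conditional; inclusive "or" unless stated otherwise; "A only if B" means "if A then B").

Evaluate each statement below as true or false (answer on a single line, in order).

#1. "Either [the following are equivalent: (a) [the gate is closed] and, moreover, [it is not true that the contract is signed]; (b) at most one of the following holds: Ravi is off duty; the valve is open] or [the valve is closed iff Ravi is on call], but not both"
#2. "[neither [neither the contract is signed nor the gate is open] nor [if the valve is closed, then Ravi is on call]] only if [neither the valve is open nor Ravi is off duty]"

#1: Parsed as ((¬R ∧ ¬P) ↔ (¬Q ↑ S)) ⊕ (¬S ↔ Q)

¬R = ¬F = T
¬P = ¬F = T
¬R ∧ ¬P = T ∧ T = T
¬Q = ¬F = T
¬Q ↑ S = T ↑ F = T
(¬R ∧ ¬P) ↔ (¬Q ↑ S) = T ↔ T = T
¬S = ¬F = T
¬S ↔ Q = T ↔ F = F
((¬R ∧ ¬P) ↔ (¬Q ↑ S)) ⊕ (¬S ↔ Q) = T ⊕ F = T
So #1 is true.

#2: In symbols: ((P ↓ R) ↓ (¬S → Q)) → (S ↓ ¬Q)

P ↓ R = F ↓ F = T
¬S = ¬F = T
¬S → Q = T → F = F
(P ↓ R) ↓ (¬S → Q) = T ↓ F = F
¬Q = ¬F = T
S ↓ ¬Q = F ↓ T = F
((P ↓ R) ↓ (¬S → Q)) → (S ↓ ¬Q) = F → F = T
Thus #2 is true.

#1 true, #2 true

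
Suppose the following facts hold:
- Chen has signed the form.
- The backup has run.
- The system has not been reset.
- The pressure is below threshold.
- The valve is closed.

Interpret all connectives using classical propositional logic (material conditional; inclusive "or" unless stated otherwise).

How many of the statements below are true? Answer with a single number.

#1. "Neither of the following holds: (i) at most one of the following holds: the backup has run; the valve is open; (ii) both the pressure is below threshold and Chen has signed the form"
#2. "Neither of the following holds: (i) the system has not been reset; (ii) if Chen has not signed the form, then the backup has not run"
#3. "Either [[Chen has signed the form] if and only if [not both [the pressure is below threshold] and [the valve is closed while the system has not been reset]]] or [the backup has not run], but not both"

Let Q = "the backup has run" (T), U = "the valve is open" (F), S = "the pressure is above threshold" (F), P = "Chen has signed the form" (T), R = "the system has been reset" (F).

#1: Parsed as (Q ↑ U) ↓ (¬S ∧ P)

Q ↑ U = T ↑ F = T
¬S = ¬F = T
¬S ∧ P = T ∧ T = T
(Q ↑ U) ↓ (¬S ∧ P) = T ↓ T = F
So #1 is false.

#2: In symbols: ¬R ↓ (¬P → ¬Q)

¬R = ¬F = T
¬P = ¬T = F
¬Q = ¬T = F
¬P → ¬Q = F → F = T
¬R ↓ (¬P → ¬Q) = T ↓ T = F
Hence #2 is false.

#3: In symbols: (P ↔ (¬S ↑ (¬U ∧ ¬R))) ⊕ ¬Q

¬S = ¬F = T
¬U = ¬F = T
¬R = ¬F = T
¬U ∧ ¬R = T ∧ T = T
¬S ↑ (¬U ∧ ¬R) = T ↑ T = F
P ↔ (¬S ↑ (¬U ∧ ¬R)) = T ↔ F = F
¬Q = ¬T = F
(P ↔ (¬S ↑ (¬U ∧ ¬R))) ⊕ ¬Q = F ⊕ F = F
So #3 is false.

Count: 0.

0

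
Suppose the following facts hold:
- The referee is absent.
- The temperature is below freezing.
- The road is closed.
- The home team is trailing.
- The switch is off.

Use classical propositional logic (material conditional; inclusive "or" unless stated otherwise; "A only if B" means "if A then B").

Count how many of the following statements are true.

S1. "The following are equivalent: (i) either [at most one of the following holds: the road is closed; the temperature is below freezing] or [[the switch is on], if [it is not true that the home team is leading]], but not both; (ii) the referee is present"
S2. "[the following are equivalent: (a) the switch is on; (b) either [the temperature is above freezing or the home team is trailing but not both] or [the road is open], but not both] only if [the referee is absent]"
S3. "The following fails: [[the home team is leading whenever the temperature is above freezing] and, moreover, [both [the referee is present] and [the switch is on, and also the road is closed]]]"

Let Q = "the road is closed" (True), S = "the temperature is below freezing" (True), M = "the home team is leading" (False), W = "the switch is on" (False), U = "the referee is present" (False).

S1: Parsed as ((Q nand S) xor (not M -> W)) iff U

Q nand S = True nand True = False
not M = not False = True
not M -> W = True -> False = False
(Q nand S) xor (not M -> W) = False xor False = False
((Q nand S) xor (not M -> W)) iff U = False iff False = True
So S1 is true.

S2: Parsed as (W iff ((not S xor not M) xor not Q)) -> not U

not S = not True = False
not M = not False = True
not S xor not M = False xor True = True
not Q = not True = False
(not S xor not M) xor not Q = True xor False = True
W iff ((not S xor not M) xor not Q) = False iff True = False
not U = not False = True
(W iff ((not S xor not M) xor not Q)) -> not U = False -> True = True
Thus S2 is true.

S3: In symbols: not ((not S -> M) and (U and (W and Q)))

not S = not True = False
not S -> M = False -> False = True
W and Q = False and True = False
U and (W and Q) = False and False = False
(not S -> M) and (U and (W and Q)) = True and False = False
not ((not S -> M) and (U and (W and Q))) = not False = True
Thus S3 is true.

True statements: 3.

3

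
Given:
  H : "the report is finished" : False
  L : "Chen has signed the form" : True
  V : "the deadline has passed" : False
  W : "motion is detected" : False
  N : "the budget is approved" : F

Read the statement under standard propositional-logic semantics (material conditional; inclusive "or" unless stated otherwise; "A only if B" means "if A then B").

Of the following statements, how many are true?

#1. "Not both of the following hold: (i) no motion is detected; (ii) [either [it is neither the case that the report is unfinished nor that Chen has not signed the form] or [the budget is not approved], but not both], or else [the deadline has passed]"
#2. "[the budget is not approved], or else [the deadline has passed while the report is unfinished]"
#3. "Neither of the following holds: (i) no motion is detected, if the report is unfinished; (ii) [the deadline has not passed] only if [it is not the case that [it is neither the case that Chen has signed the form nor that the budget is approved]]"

1

#1: Parsed as not W nand (((not H nor not L) xor not N) or V)

not W = not False = True
not H = not False = True
not L = not True = False
not H nor not L = True nor False = False
not N = not False = True
(not H nor not L) xor not N = False xor True = True
((not H nor not L) xor not N) or V = True or False = True
not W nand (((not H nor not L) xor not N) or V) = True nand True = False
Thus #1 is false.

#2: Parsed as not N or (V and not H)

not N = not False = True
not H = not False = True
V and not H = False and True = False
not N or (V and not H) = True or False = True
Thus #2 is true.

#3: In symbols: (not H -> not W) nor (not V -> not (L nor N))

not H = not False = True
not W = not False = True
not H -> not W = True -> True = True
not V = not False = True
L nor N = True nor False = False
not (L nor N) = not False = True
not V -> not (L nor N) = True -> True = True
(not H -> not W) nor (not V -> not (L nor N)) = True nor True = False
So #3 is false.

1 of the 3 statements is true (#2).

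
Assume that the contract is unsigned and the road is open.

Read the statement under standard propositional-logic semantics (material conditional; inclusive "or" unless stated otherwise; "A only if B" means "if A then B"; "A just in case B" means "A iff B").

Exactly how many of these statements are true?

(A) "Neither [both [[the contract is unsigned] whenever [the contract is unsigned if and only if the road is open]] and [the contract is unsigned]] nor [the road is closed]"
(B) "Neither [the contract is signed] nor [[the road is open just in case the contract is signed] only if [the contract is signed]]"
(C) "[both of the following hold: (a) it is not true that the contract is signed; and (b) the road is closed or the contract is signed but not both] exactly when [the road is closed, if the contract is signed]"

0

Let P = "the contract is signed" (False), Q = "the road is closed" (False).

(A): Formalization: (((not P iff not Q) -> not P) and not P) nor Q

not P = not False = True
not Q = not False = True
not P iff not Q = True iff True = True
not P = not False = True
(not P iff not Q) -> not P = True -> True = True
not P = not False = True
((not P iff not Q) -> not P) and not P = True and True = True
(((not P iff not Q) -> not P) and not P) nor Q = True nor False = False
So (A) is false.

(B): In symbols: P nor ((not Q iff P) -> P)

not Q = not False = True
not Q iff P = True iff False = False
(not Q iff P) -> P = False -> False = True
P nor ((not Q iff P) -> P) = False nor True = False
Thus (B) is false.

(C): Formalization: (not P and (Q xor P)) iff (P -> Q)

not P = not False = True
Q xor P = False xor False = False
not P and (Q xor P) = True and False = False
P -> Q = False -> False = True
(not P and (Q xor P)) iff (P -> Q) = False iff True = False
Hence (C) is false.

0 of the 3 statements are true (none).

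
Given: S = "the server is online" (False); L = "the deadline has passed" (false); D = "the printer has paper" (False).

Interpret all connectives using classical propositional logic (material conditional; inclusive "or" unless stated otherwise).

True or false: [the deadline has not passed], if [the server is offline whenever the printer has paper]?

Formalization: (D → ¬S) → ¬L

¬S = ¬F = T
D → ¬S = F → T = T
¬L = ¬F = T
(D → ¬S) → ¬L = T → T = T

True.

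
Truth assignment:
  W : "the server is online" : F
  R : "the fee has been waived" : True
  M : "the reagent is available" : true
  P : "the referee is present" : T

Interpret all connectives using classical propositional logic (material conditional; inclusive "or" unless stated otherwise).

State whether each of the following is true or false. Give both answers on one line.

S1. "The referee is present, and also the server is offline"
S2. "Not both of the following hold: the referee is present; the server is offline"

S1: This is P & ~W.

~W = ~F = T
P & ~W = T & T = T
Hence S1 is true.

S2: In symbols: P nand ~W

~W = ~F = T
P nand ~W = T nand T = F
Thus S2 is false.

S1 true / S2 false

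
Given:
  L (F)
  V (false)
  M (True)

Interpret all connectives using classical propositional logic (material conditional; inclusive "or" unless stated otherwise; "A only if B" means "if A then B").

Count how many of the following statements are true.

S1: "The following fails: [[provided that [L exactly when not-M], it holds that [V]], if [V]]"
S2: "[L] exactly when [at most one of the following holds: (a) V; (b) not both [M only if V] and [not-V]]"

0

S1: In symbols: not (V -> ((L iff not M) -> V))

not M = not True = False
L iff not M = False iff False = True
(L iff not M) -> V = True -> False = False
V -> ((L iff not M) -> V) = False -> False = True
not (V -> ((L iff not M) -> V)) = not True = False
Hence S1 is false.

S2: Parsed as L iff (V nand ((M -> V) nand not V))

M -> V = True -> False = False
not V = not False = True
(M -> V) nand not V = False nand True = True
V nand ((M -> V) nand not V) = False nand True = True
L iff (V nand ((M -> V) nand not V)) = False iff True = False
Thus S2 is false.

0 of the 2 statements are true (none).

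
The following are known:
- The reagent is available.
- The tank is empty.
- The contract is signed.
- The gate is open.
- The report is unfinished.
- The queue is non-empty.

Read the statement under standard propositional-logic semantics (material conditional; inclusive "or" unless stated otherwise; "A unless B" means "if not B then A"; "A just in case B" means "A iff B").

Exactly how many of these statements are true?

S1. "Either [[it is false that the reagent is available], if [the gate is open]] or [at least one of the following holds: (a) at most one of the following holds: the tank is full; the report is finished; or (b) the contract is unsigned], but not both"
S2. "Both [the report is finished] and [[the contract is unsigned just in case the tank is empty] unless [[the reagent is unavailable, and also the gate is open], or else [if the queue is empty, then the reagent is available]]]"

1

Let S = "the gate is open" (T), P = "the reagent is available" (T), Q = "the tank is full" (F), U = "the report is finished" (F), R = "the contract is signed" (T), V = "the queue is empty" (F).

S1: Formalization: (S → ¬P) ⊕ ((Q ↑ U) ∨ ¬R)

¬P = ¬T = F
S → ¬P = T → F = F
Q ↑ U = F ↑ F = T
¬R = ¬T = F
(Q ↑ U) ∨ ¬R = T ∨ F = T
(S → ¬P) ⊕ ((Q ↑ U) ∨ ¬R) = F ⊕ T = T
Thus S1 is true.

S2: This is U ∧ ((¬R ↔ ¬Q) ∨ ((¬P ∧ S) ∨ (V → P))).

¬R = ¬T = F
¬Q = ¬F = T
¬R ↔ ¬Q = F ↔ T = F
¬P = ¬T = F
¬P ∧ S = F ∧ T = F
V → P = F → T = T
(¬P ∧ S) ∨ (V → P) = F ∨ T = T
(¬R ↔ ¬Q) ∨ ((¬P ∧ S) ∨ (V → P)) = F ∨ T = T
U ∧ ((¬R ↔ ¬Q) ∨ ((¬P ∧ S) ∨ (V → P))) = F ∧ T = F
Hence S2 is false.

1 of the 2 statements is true.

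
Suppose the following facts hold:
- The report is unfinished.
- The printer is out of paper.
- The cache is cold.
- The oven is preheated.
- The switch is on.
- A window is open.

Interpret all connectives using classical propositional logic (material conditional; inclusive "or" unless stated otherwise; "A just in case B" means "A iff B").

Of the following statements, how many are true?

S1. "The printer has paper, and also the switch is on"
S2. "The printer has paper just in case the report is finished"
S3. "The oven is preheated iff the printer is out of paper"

2

Let Q = "the printer has paper" (F), U = "the switch is on" (T), P = "the report is finished" (F), S = "the oven is preheated" (T).

S1: Formalization: Q ∧ U

Q ∧ U = F ∧ T = F
So S1 is false.

S2: In symbols: Q ↔ P

Q ↔ P = F ↔ F = T
Hence S2 is true.

S3: Formalization: S ↔ ¬Q

¬Q = ¬F = T
S ↔ ¬Q = T ↔ T = T
So S3 is true.

Count: 2.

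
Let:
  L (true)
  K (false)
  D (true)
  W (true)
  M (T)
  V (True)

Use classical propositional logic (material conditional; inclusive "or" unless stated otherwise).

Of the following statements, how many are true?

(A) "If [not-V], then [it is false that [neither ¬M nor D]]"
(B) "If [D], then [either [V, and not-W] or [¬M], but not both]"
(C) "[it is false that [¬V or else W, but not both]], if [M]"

1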